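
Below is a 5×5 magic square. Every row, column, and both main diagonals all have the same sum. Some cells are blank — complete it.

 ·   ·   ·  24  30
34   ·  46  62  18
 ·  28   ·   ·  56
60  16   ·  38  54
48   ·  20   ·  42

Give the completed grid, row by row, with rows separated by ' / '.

36 52 58 24 30 / 34 40 46 62 18 / 22 28 44 50 56 / 60 16 32 38 54 / 48 64 20 26 42

Column 5 is already complete: 30 + 18 + 56 + 54 + 42 = 200, so that is the magic constant.
Row 2 needs 200; the known cells sum to 160, so (2,2) = 40.
Row 4 must total 200; the given cells sum to 168, so (4,3) = 32.
Using anti-diagonal: 30 + 62 + 16 + 48 + ? → (3,3) = 200 − 156 = 44.
The remaining cell in column 3 is (1,3) = 200 − 142 = 58.
Main diagonal needs 200; the known cells sum to 164, so (1,1) = 36.
Row 1 must total 200; the given cells sum to 148, so (1,2) = 52.
The remaining cell in column 1 is (3,1) = 200 − 178 = 22.
The remaining cell in column 2 is (5,2) = 200 − 136 = 64.
Row 3 must total 200; the given cells sum to 150, so (3,4) = 50.
From row 5, 200 − (48 + 64 + 20 + 42) gives (5,4) = 26.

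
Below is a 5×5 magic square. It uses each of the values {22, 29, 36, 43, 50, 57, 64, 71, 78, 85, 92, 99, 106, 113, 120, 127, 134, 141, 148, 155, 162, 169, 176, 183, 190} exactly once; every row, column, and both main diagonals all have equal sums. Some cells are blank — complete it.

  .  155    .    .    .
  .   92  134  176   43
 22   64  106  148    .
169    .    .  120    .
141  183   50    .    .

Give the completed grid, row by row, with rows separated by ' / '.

The 25 entries sum to 2650, so each line sums to 2650/5 = 530.
The remaining cell in row 2 is (2,1) = 530 − 445 = 85.
The remaining cell in row 3 is (3,5) = 530 − 340 = 190.
The remaining cell in column 1 is (1,1) = 530 − 417 = 113.
From column 2, 530 − (155 + 92 + 64 + 183) gives (4,2) = 36.
Main diagonal must total 530; the given cells sum to 431, so (5,5) = 99.
From anti-diagonal, 530 − (176 + 106 + 36 + 141) gives (1,5) = 71.
Row 5 must total 530; the given cells sum to 473, so (5,4) = 57.
Column 4: 176 + 148 + 120 + 57 + ? = 530, so (1,4) = 29.
Using column 5: 71 + 43 + 190 + 99 + ? → (4,5) = 530 − 403 = 127.
Row 1: 113 + 155 + 29 + 71 + ? = 530, so (1,3) = 162.
Row 4 needs 530; the known cells sum to 452, so (4,3) = 78.

113 155 162 29 71 / 85 92 134 176 43 / 22 64 106 148 190 / 169 36 78 120 127 / 141 183 50 57 99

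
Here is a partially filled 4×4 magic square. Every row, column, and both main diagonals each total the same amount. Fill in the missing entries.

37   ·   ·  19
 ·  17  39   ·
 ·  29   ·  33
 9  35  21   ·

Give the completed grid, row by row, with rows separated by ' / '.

37 15 25 19 / 27 17 39 13 / 23 29 11 33 / 9 35 21 31

Anti-diagonal is already complete: 19 + 39 + 29 + 9 = 96, so that is the magic constant.
Row 4 must total 96; the given cells sum to 65, so (4,4) = 31.
Column 2 needs 96; the known cells sum to 81, so (1,2) = 15.
Column 4 needs 96; the known cells sum to 83, so (2,4) = 13.
Main diagonal: 37 + 17 + 31 + ? = 96, so (3,3) = 11.
Row 1 must total 96; the given cells sum to 71, so (1,3) = 25.
Row 2: 17 + 39 + 13 + ? = 96, so (2,1) = 27.
From row 3, 96 − (29 + 11 + 33) gives (3,1) = 23.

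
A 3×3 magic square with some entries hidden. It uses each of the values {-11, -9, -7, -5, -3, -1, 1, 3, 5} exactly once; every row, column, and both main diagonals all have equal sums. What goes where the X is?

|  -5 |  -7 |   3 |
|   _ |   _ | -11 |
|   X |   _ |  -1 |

-9

The 9 entries sum to -27, so each line sums to -27/3 = -9.
Main diagonal: -5 + (-1) + ? = -9, so (2,2) = -3.
Anti-diagonal must total -9; the given cells sum to 0, so (3,1) = -9.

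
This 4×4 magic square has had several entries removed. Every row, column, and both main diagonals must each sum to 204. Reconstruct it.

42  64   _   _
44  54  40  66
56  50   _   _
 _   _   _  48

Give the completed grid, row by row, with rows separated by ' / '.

42 64 46 52 / 44 54 40 66 / 56 50 60 38 / 62 36 58 48

Column 1: 42 + 44 + 56 + ? = 204, so (4,1) = 62.
From column 2, 204 − (64 + 54 + 50) gives (4,2) = 36.
From main diagonal, 204 − (42 + 54 + 48) gives (3,3) = 60.
From anti-diagonal, 204 − (40 + 50 + 62) gives (1,4) = 52.
Using row 1: 42 + 64 + 52 + ? → (1,3) = 204 − 158 = 46.
Row 3: 56 + 50 + 60 + ? = 204, so (3,4) = 38.
Row 4 needs 204; the known cells sum to 146, so (4,3) = 58.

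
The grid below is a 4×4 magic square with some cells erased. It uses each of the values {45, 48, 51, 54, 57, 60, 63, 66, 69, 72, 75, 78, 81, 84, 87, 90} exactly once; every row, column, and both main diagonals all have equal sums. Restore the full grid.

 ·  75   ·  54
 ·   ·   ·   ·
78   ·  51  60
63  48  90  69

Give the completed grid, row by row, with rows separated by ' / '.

The 16 entries sum to 1080, so each line sums to 1080/4 = 270.
From row 3, 270 − (78 + 51 + 60) gives (3,2) = 81.
Column 2 needs 270; the known cells sum to 204, so (2,2) = 66.
Column 4 needs 270; the known cells sum to 183, so (2,4) = 87.
Main diagonal: 66 + 51 + 69 + ? = 270, so (1,1) = 84.
From anti-diagonal, 270 − (54 + 81 + 63) gives (2,3) = 72.
From row 1, 270 − (84 + 75 + 54) gives (1,3) = 57.
Row 2 needs 270; the known cells sum to 225, so (2,1) = 45.

84 75 57 54 / 45 66 72 87 / 78 81 51 60 / 63 48 90 69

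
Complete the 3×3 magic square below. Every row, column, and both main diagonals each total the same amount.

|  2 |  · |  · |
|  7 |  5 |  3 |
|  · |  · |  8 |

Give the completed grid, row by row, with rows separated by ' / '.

2 9 4 / 7 5 3 / 6 1 8

Row 2 is already complete: 7 + 5 + 3 = 15, so that is the magic constant.
Column 1: 2 + 7 + ? = 15, so (3,1) = 6.
From column 3, 15 − (3 + 8) gives (1,3) = 4.
Row 1 needs 15; the known cells sum to 6, so (1,2) = 9.
Row 3: 6 + 8 + ? = 15, so (3,2) = 1.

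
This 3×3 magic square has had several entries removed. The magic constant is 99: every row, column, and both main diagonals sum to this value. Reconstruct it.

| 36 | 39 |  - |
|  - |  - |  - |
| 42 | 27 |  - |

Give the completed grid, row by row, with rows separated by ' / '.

36 39 24 / 21 33 45 / 42 27 30

Row 1 must total 99; the given cells sum to 75, so (1,3) = 24.
The remaining cell in row 3 is (3,3) = 99 − 69 = 30.
Column 1 must total 99; the given cells sum to 78, so (2,1) = 21.
Using column 2: 39 + 27 + ? → (2,2) = 99 − 66 = 33.
Column 3 must total 99; the given cells sum to 54, so (2,3) = 45.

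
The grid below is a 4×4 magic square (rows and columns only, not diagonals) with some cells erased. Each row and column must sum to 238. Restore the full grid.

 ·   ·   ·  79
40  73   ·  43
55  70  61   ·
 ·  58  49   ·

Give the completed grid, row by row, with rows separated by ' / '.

Using row 2: 40 + 73 + 43 + ? → (2,3) = 238 − 156 = 82.
Using row 3: 55 + 70 + 61 + ? → (3,4) = 238 − 186 = 52.
Column 2 needs 238; the known cells sum to 201, so (1,2) = 37.
Column 3 needs 238; the known cells sum to 192, so (1,3) = 46.
Column 4: 79 + 43 + 52 + ? = 238, so (4,4) = 64.
The remaining cell in row 1 is (1,1) = 238 − 162 = 76.
Row 4: 58 + 49 + 64 + ? = 238, so (4,1) = 67.

76 37 46 79 / 40 73 82 43 / 55 70 61 52 / 67 58 49 64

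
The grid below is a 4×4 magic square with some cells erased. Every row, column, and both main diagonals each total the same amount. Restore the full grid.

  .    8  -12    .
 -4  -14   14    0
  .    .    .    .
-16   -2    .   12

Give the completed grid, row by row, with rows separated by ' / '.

Row 2 is already complete: -4 + -14 + 14 + 0 = -4, so that is the magic constant.
Row 4 needs -4; the known cells sum to -6, so (4,3) = 2.
Column 2 needs -4; the known cells sum to -8, so (3,2) = 4.
Using column 3: -12 + 14 + 2 + ? → (3,3) = -4 − 4 = -8.
Using main diagonal: -14 + (-8) + 12 + ? → (1,1) = -4 − (-10) = 6.
Using anti-diagonal: 14 + 4 + (-16) + ? → (1,4) = -4 − 2 = -6.
Using column 1: 6 + (-4) + (-16) + ? → (3,1) = -4 − (-14) = 10.
From column 4, -4 − (-6 + 0 + 12) gives (3,4) = -10.

6 8 -12 -6 / -4 -14 14 0 / 10 4 -8 -10 / -16 -2 2 12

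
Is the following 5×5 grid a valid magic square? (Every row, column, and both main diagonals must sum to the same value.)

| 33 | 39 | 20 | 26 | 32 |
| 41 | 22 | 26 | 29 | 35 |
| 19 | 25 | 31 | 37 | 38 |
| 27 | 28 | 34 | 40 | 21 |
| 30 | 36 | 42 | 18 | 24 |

No — column 3 sums to 153 but column 5 sums to 150.

Row 1: 33 + 39 + 20 + 26 + 32 = 150.
Row 2: 41 + 22 + 26 + 29 + 35 = 153.
Row 3: 19 + 25 + 31 + 37 + 38 = 150.
Row 4: 27 + 28 + 34 + 40 + 21 = 150.
Row 5: 30 + 36 + 42 + 18 + 24 = 150.
Column 1: 33 + 41 + 19 + 27 + 30 = 150.
Column 2: 39 + 22 + 25 + 28 + 36 = 150.
Column 3: 20 + 26 + 31 + 34 + 42 = 153.
Column 4: 26 + 29 + 37 + 40 + 18 = 150.
Column 5: 32 + 35 + 38 + 21 + 24 = 150.
Main diagonal: 33 + 22 + 31 + 40 + 24 = 150.
Anti-diagonal: 32 + 29 + 31 + 28 + 30 = 150.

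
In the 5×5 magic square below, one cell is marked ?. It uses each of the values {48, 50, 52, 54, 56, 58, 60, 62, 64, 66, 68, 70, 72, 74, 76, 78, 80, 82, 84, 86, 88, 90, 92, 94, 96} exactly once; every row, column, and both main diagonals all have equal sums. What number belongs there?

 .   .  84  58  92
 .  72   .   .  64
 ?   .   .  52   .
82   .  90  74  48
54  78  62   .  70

The 25 entries sum to 1800, so each line sums to 1800/5 = 360.
From row 4, 360 − (82 + 90 + 74 + 48) gives (4,2) = 66.
Row 5: 54 + 78 + 62 + 70 + ? = 360, so (5,4) = 96.
Column 4 must total 360; the given cells sum to 280, so (2,4) = 80.
Column 5 must total 360; the given cells sum to 274, so (3,5) = 86.
Anti-diagonal: 92 + 80 + 66 + 54 + ? = 360, so (3,3) = 68.
The remaining cell in column 3 is (2,3) = 360 − 304 = 56.
Main diagonal must total 360; the given cells sum to 284, so (1,1) = 76.
The remaining cell in row 1 is (1,2) = 360 − 310 = 50.
From row 2, 360 − (72 + 56 + 80 + 64) gives (2,1) = 88.
Column 1 must total 360; the given cells sum to 300, so (3,1) = 60.

60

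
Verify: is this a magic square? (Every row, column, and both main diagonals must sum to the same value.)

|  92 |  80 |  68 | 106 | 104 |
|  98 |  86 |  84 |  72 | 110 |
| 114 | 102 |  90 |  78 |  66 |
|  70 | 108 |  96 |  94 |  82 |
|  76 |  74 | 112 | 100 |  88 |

Row 1: 92 + 80 + 68 + 106 + 104 = 450.
Row 2: 98 + 86 + 84 + 72 + 110 = 450.
Row 3: 114 + 102 + 90 + 78 + 66 = 450.
Row 4: 70 + 108 + 96 + 94 + 82 = 450.
Row 5: 76 + 74 + 112 + 100 + 88 = 450.
Column 1: 92 + 98 + 114 + 70 + 76 = 450.
Column 2: 80 + 86 + 102 + 108 + 74 = 450.
Column 3: 68 + 84 + 90 + 96 + 112 = 450.
Column 4: 106 + 72 + 78 + 94 + 100 = 450.
Column 5: 104 + 110 + 66 + 82 + 88 = 450.
Main diagonal: 92 + 86 + 90 + 94 + 88 = 450.
Anti-diagonal: 104 + 72 + 90 + 108 + 76 = 450.
All lines sum to 450.

Yes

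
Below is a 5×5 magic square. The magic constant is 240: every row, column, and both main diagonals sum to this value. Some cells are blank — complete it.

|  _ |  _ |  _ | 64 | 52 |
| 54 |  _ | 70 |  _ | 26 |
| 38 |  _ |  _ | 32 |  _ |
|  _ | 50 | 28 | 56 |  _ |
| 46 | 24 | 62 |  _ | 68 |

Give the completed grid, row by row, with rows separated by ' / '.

Row 5 must total 240; the given cells sum to 200, so (5,4) = 40.
Column 4 needs 240; the known cells sum to 192, so (2,4) = 48.
Anti-diagonal must total 240; the given cells sum to 196, so (3,3) = 44.
Using row 2: 54 + 70 + 48 + 26 + ? → (2,2) = 240 − 198 = 42.
Column 3 must total 240; the given cells sum to 204, so (1,3) = 36.
From main diagonal, 240 − (42 + 44 + 56 + 68) gives (1,1) = 30.
From row 1, 240 − (30 + 36 + 64 + 52) gives (1,2) = 58.
Using column 1: 30 + 54 + 38 + 46 + ? → (4,1) = 240 − 168 = 72.
Column 2: 58 + 42 + 50 + 24 + ? = 240, so (3,2) = 66.
Row 3 needs 240; the known cells sum to 180, so (3,5) = 60.
Row 4 needs 240; the known cells sum to 206, so (4,5) = 34.

30 58 36 64 52 / 54 42 70 48 26 / 38 66 44 32 60 / 72 50 28 56 34 / 46 24 62 40 68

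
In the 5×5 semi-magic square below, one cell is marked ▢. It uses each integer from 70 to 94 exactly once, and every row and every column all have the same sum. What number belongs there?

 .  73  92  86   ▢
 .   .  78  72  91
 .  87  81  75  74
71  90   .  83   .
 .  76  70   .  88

80

The entries are 70 through 94, which sum to 2050, so each line sums to 2050/5 = 410.
Using row 3: 87 + 81 + 75 + 74 + ? → (3,1) = 410 − 317 = 93.
Column 2: 73 + 87 + 90 + 76 + ? = 410, so (2,2) = 84.
Column 3 needs 410; the known cells sum to 321, so (4,3) = 89.
The remaining cell in column 4 is (5,4) = 410 − 316 = 94.
Using row 2: 84 + 78 + 72 + 91 + ? → (2,1) = 410 − 325 = 85.
From row 4, 410 − (71 + 90 + 89 + 83) gives (4,5) = 77.
Row 5 must total 410; the given cells sum to 328, so (5,1) = 82.
Column 1 must total 410; the given cells sum to 331, so (1,1) = 79.
Column 5 needs 410; the known cells sum to 330, so (1,5) = 80.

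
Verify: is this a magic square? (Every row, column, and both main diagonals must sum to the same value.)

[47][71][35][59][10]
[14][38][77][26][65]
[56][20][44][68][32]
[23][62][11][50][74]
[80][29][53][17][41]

Row 1: 47 + 71 + 35 + 59 + 10 = 222.
Row 2: 14 + 38 + 77 + 26 + 65 = 220.
Row 3: 56 + 20 + 44 + 68 + 32 = 220.
Row 4: 23 + 62 + 11 + 50 + 74 = 220.
Row 5: 80 + 29 + 53 + 17 + 41 = 220.
Column 1: 47 + 14 + 56 + 23 + 80 = 220.
Column 2: 71 + 38 + 20 + 62 + 29 = 220.
Column 3: 35 + 77 + 44 + 11 + 53 = 220.
Column 4: 59 + 26 + 68 + 50 + 17 = 220.
Column 5: 10 + 65 + 32 + 74 + 41 = 222.
Main diagonal: 47 + 38 + 44 + 50 + 41 = 220.
Anti-diagonal: 10 + 26 + 44 + 62 + 80 = 222.

No — row 1 sums to 222 but column 4 sums to 220.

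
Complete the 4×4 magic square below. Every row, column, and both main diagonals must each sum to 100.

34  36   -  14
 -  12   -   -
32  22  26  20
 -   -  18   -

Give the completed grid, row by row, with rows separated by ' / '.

From row 1, 100 − (34 + 36 + 14) gives (1,3) = 16.
Column 2 needs 100; the known cells sum to 70, so (4,2) = 30.
Column 3: 16 + 26 + 18 + ? = 100, so (2,3) = 40.
The remaining cell in main diagonal is (4,4) = 100 − 72 = 28.
From anti-diagonal, 100 − (14 + 40 + 22) gives (4,1) = 24.
Column 1 needs 100; the known cells sum to 90, so (2,1) = 10.
Column 4 needs 100; the known cells sum to 62, so (2,4) = 38.

34 36 16 14 / 10 12 40 38 / 32 22 26 20 / 24 30 18 28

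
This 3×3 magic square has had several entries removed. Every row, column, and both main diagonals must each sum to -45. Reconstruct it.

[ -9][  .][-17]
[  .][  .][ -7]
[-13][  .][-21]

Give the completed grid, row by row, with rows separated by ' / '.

Row 1 needs -45; the known cells sum to -26, so (1,2) = -19.
Row 3 needs -45; the known cells sum to -34, so (3,2) = -11.
From column 1, -45 − (-9 + (-13)) gives (2,1) = -23.
Column 2: -19 + (-11) + ? = -45, so (2,2) = -15.

-9 -19 -17 / -23 -15 -7 / -13 -11 -21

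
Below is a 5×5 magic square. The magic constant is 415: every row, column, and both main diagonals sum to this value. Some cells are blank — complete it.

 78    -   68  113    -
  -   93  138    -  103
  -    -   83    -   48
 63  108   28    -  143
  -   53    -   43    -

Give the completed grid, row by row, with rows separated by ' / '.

Row 4: 63 + 108 + 28 + 143 + ? = 415, so (4,4) = 73.
Column 3: 68 + 138 + 83 + 28 + ? = 415, so (5,3) = 98.
Main diagonal: 78 + 93 + 83 + 73 + ? = 415, so (5,5) = 88.
Row 5 needs 415; the known cells sum to 282, so (5,1) = 133.
Column 5 needs 415; the known cells sum to 382, so (1,5) = 33.
The remaining cell in anti-diagonal is (2,4) = 415 − 357 = 58.
Row 1 must total 415; the given cells sum to 292, so (1,2) = 123.
Row 2 must total 415; the given cells sum to 392, so (2,1) = 23.
Column 1: 78 + 23 + 63 + 133 + ? = 415, so (3,1) = 118.
Column 2 needs 415; the known cells sum to 377, so (3,2) = 38.
Using column 4: 113 + 58 + 73 + 43 + ? → (3,4) = 415 − 287 = 128.

78 123 68 113 33 / 23 93 138 58 103 / 118 38 83 128 48 / 63 108 28 73 143 / 133 53 98 43 88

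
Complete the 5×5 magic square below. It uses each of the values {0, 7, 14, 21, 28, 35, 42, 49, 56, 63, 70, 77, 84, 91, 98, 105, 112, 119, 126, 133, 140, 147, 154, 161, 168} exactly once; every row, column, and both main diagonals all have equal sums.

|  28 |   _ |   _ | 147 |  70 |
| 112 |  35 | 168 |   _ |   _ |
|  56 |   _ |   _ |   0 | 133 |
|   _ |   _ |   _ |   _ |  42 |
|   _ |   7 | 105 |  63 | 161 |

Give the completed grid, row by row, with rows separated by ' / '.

28 126 49 147 70 / 112 35 168 91 14 / 56 154 77 0 133 / 140 98 21 119 42 / 84 7 105 63 161

The 25 entries sum to 2100, so each line sums to 2100/5 = 420.
Row 5: 7 + 105 + 63 + 161 + ? = 420, so (5,1) = 84.
Column 1: 28 + 112 + 56 + 84 + ? = 420, so (4,1) = 140.
Using column 5: 70 + 133 + 42 + 161 + ? → (2,5) = 420 − 406 = 14.
Row 2 needs 420; the known cells sum to 329, so (2,4) = 91.
Column 4: 147 + 91 + 0 + 63 + ? = 420, so (4,4) = 119.
The remaining cell in main diagonal is (3,3) = 420 − 343 = 77.
Using anti-diagonal: 70 + 91 + 77 + 84 + ? → (4,2) = 420 − 322 = 98.
Row 3 needs 420; the known cells sum to 266, so (3,2) = 154.
Using row 4: 140 + 98 + 119 + 42 + ? → (4,3) = 420 − 399 = 21.
Column 2 must total 420; the given cells sum to 294, so (1,2) = 126.
Column 3 must total 420; the given cells sum to 371, so (1,3) = 49.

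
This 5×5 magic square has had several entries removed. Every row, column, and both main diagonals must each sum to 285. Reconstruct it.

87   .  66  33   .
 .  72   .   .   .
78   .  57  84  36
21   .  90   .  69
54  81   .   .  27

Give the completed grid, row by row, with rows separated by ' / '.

The remaining cell in row 3 is (3,2) = 285 − 255 = 30.
Column 1 needs 285; the known cells sum to 240, so (2,1) = 45.
Main diagonal: 87 + 72 + 57 + 27 + ? = 285, so (4,4) = 42.
The remaining cell in row 4 is (4,2) = 285 − 222 = 63.
Column 2 needs 285; the known cells sum to 246, so (1,2) = 39.
Row 1 needs 285; the known cells sum to 225, so (1,5) = 60.
The remaining cell in column 5 is (2,5) = 285 − 192 = 93.
The remaining cell in anti-diagonal is (2,4) = 285 − 234 = 51.
Row 2: 45 + 72 + 51 + 93 + ? = 285, so (2,3) = 24.
From column 3, 285 − (66 + 24 + 57 + 90) gives (5,3) = 48.
Column 4 must total 285; the given cells sum to 210, so (5,4) = 75.

87 39 66 33 60 / 45 72 24 51 93 / 78 30 57 84 36 / 21 63 90 42 69 / 54 81 48 75 27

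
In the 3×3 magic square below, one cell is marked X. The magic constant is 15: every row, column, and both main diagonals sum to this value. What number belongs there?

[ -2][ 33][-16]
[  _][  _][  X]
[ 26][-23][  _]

Row 3: 26 + (-23) + ? = 15, so (3,3) = 12.
From column 1, 15 − (-2 + 26) gives (2,1) = -9.
The remaining cell in column 2 is (2,2) = 15 − 10 = 5.
The remaining cell in column 3 is (2,3) = 15 − (-4) = 19.

19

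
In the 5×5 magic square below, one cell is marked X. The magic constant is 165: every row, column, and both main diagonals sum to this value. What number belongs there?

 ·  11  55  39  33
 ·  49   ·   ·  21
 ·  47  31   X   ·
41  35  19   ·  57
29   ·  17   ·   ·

Row 1 needs 165; the known cells sum to 138, so (1,1) = 27.
The remaining cell in row 4 is (4,4) = 165 − 152 = 13.
Column 2 must total 165; the given cells sum to 142, so (5,2) = 23.
Column 3: 55 + 31 + 19 + 17 + ? = 165, so (2,3) = 43.
Main diagonal must total 165; the given cells sum to 120, so (5,5) = 45.
From anti-diagonal, 165 − (33 + 31 + 35 + 29) gives (2,4) = 37.
The remaining cell in row 2 is (2,1) = 165 − 150 = 15.
From row 5, 165 − (29 + 23 + 17 + 45) gives (5,4) = 51.
Column 1: 27 + 15 + 41 + 29 + ? = 165, so (3,1) = 53.
Column 4 needs 165; the known cells sum to 140, so (3,4) = 25.

25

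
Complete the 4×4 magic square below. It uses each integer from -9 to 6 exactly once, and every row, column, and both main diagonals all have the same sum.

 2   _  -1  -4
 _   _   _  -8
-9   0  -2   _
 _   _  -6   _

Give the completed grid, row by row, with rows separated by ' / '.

2 -3 -1 -4 / 6 -7 3 -8 / -9 0 -2 5 / -5 4 -6 1

The entries are -9 through 6, which sum to -24, so each line sums to -24/4 = -6.
Using row 1: 2 + (-1) + (-4) + ? → (1,2) = -6 − (-3) = -3.
The remaining cell in row 3 is (3,4) = -6 − (-11) = 5.
Column 3 needs -6; the known cells sum to -9, so (2,3) = 3.
Column 4 must total -6; the given cells sum to -7, so (4,4) = 1.
Main diagonal: 2 + (-2) + 1 + ? = -6, so (2,2) = -7.
The remaining cell in anti-diagonal is (4,1) = -6 − (-1) = -5.
From row 2, -6 − (-7 + 3 + (-8)) gives (2,1) = 6.
Row 4 needs -6; the known cells sum to -10, so (4,2) = 4.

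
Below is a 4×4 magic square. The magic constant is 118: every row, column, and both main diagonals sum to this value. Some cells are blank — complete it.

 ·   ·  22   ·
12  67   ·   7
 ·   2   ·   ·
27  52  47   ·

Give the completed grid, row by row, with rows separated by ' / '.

The remaining cell in row 2 is (2,3) = 118 − 86 = 32.
Row 4 needs 118; the known cells sum to 126, so (4,4) = -8.
The remaining cell in column 2 is (1,2) = 118 − 121 = -3.
Column 3: 22 + 32 + 47 + ? = 118, so (3,3) = 17.
Main diagonal must total 118; the given cells sum to 76, so (1,1) = 42.
Anti-diagonal needs 118; the known cells sum to 61, so (1,4) = 57.
The remaining cell in column 1 is (3,1) = 118 − 81 = 37.
From column 4, 118 − (57 + 7 + (-8)) gives (3,4) = 62.

42 -3 22 57 / 12 67 32 7 / 37 2 17 62 / 27 52 47 -8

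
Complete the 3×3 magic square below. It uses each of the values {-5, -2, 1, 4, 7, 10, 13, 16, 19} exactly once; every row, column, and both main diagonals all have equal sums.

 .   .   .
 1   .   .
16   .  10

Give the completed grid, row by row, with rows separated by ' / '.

4 19 -2 / 1 7 13 / 16 -5 10

The 9 entries sum to 63, so each line sums to 63/3 = 21.
Row 3 needs 21; the known cells sum to 26, so (3,2) = -5.
Column 1 needs 21; the known cells sum to 17, so (1,1) = 4.
From main diagonal, 21 − (4 + 10) gives (2,2) = 7.
Anti-diagonal must total 21; the given cells sum to 23, so (1,3) = -2.
The remaining cell in row 1 is (1,2) = 21 − 2 = 19.
Row 2 must total 21; the given cells sum to 8, so (2,3) = 13.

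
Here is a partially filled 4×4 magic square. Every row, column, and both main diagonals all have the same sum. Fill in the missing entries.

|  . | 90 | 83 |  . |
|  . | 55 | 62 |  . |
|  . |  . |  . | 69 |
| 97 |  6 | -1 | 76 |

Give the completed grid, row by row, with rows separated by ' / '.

13 90 83 -8 / 20 55 62 41 / 48 27 34 69 / 97 6 -1 76

Row 4 is already complete: 97 + 6 + -1 + 76 = 178, so that is the magic constant.
Column 2: 90 + 55 + 6 + ? = 178, so (3,2) = 27.
Column 3 needs 178; the known cells sum to 144, so (3,3) = 34.
Main diagonal: 55 + 34 + 76 + ? = 178, so (1,1) = 13.
Anti-diagonal must total 178; the given cells sum to 186, so (1,4) = -8.
The remaining cell in row 3 is (3,1) = 178 − 130 = 48.
Column 1: 13 + 48 + 97 + ? = 178, so (2,1) = 20.
Column 4: -8 + 69 + 76 + ? = 178, so (2,4) = 41.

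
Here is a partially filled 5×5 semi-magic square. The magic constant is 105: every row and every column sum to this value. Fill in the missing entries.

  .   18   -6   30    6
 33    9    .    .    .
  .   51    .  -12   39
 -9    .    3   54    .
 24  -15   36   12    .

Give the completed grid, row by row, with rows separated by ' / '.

The remaining cell in row 1 is (1,1) = 105 − 48 = 57.
From row 5, 105 − (24 + (-15) + 36 + 12) gives (5,5) = 48.
From column 1, 105 − (57 + 33 + (-9) + 24) gives (3,1) = 0.
The remaining cell in column 2 is (4,2) = 105 − 63 = 42.
From column 4, 105 − (30 + (-12) + 54 + 12) gives (2,4) = 21.
From row 3, 105 − (0 + 51 + (-12) + 39) gives (3,3) = 27.
The remaining cell in row 4 is (4,5) = 105 − 90 = 15.
Using column 3: -6 + 27 + 3 + 36 + ? → (2,3) = 105 − 60 = 45.
Column 5: 6 + 39 + 15 + 48 + ? = 105, so (2,5) = -3.

57 18 -6 30 6 / 33 9 45 21 -3 / 0 51 27 -12 39 / -9 42 3 54 15 / 24 -15 36 12 48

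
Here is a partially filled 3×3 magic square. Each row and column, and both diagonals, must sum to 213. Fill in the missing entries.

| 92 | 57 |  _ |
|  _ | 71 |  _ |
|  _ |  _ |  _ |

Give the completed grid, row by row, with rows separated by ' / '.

Row 1: 92 + 57 + ? = 213, so (1,3) = 64.
From column 2, 213 − (57 + 71) gives (3,2) = 85.
The remaining cell in main diagonal is (3,3) = 213 − 163 = 50.
From anti-diagonal, 213 − (64 + 71) gives (3,1) = 78.
Column 1 must total 213; the given cells sum to 170, so (2,1) = 43.
The remaining cell in column 3 is (2,3) = 213 − 114 = 99.

92 57 64 / 43 71 99 / 78 85 50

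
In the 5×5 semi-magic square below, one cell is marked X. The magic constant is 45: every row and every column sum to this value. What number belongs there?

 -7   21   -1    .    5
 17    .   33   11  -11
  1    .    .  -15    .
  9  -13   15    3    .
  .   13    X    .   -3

From row 1, 45 − (-7 + 21 + (-1) + 5) gives (1,4) = 27.
Row 2 needs 45; the known cells sum to 50, so (2,2) = -5.
Row 4: 9 + (-13) + 15 + 3 + ? = 45, so (4,5) = 31.
Column 1 needs 45; the known cells sum to 20, so (5,1) = 25.
The remaining cell in column 2 is (3,2) = 45 − 16 = 29.
From column 4, 45 − (27 + 11 + (-15) + 3) gives (5,4) = 19.
Column 5 must total 45; the given cells sum to 22, so (3,5) = 23.
Row 3: 1 + 29 + (-15) + 23 + ? = 45, so (3,3) = 7.
Using row 5: 25 + 13 + 19 + (-3) + ? → (5,3) = 45 − 54 = -9.

-9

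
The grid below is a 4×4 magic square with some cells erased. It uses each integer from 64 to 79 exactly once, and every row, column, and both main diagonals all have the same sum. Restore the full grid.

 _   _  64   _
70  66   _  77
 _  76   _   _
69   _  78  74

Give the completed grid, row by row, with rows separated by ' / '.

75 79 64 68 / 70 66 73 77 / 72 76 71 67 / 69 65 78 74

The entries are 64 through 79, which sum to 1144, so each line sums to 1144/4 = 286.
Row 2 needs 286; the known cells sum to 213, so (2,3) = 73.
The remaining cell in row 4 is (4,2) = 286 − 221 = 65.
Column 2 needs 286; the known cells sum to 207, so (1,2) = 79.
From column 3, 286 − (64 + 73 + 78) gives (3,3) = 71.
Main diagonal: 66 + 71 + 74 + ? = 286, so (1,1) = 75.
From anti-diagonal, 286 − (73 + 76 + 69) gives (1,4) = 68.
Column 1 needs 286; the known cells sum to 214, so (3,1) = 72.
Using column 4: 68 + 77 + 74 + ? → (3,4) = 286 − 219 = 67.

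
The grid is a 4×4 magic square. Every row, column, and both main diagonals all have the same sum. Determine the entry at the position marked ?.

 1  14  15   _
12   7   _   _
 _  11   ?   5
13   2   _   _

10

Column 2 is complete and sums to 34; that is the magic constant.
Row 1 needs 34; the known cells sum to 30, so (1,4) = 4.
The remaining cell in column 1 is (3,1) = 34 − 26 = 8.
The remaining cell in anti-diagonal is (2,3) = 34 − 28 = 6.
Row 2 needs 34; the known cells sum to 25, so (2,4) = 9.
Row 3: 8 + 11 + 5 + ? = 34, so (3,3) = 10.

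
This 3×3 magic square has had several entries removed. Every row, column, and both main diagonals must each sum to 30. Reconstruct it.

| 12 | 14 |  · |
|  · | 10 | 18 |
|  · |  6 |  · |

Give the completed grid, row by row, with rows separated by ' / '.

12 14 4 / 2 10 18 / 16 6 8

From row 1, 30 − (12 + 14) gives (1,3) = 4.
Row 2 must total 30; the given cells sum to 28, so (2,1) = 2.
Column 1 must total 30; the given cells sum to 14, so (3,1) = 16.
Using column 3: 4 + 18 + ? → (3,3) = 30 − 22 = 8.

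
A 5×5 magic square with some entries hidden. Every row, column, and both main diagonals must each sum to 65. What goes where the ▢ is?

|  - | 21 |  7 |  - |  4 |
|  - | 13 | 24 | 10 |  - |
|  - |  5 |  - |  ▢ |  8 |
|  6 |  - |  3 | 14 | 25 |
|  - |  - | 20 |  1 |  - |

Row 4 must total 65; the given cells sum to 48, so (4,2) = 17.
From column 2, 65 − (21 + 13 + 5 + 17) gives (5,2) = 9.
Column 3: 7 + 24 + 3 + 20 + ? = 65, so (3,3) = 11.
Anti-diagonal needs 65; the known cells sum to 42, so (5,1) = 23.
From row 5, 65 − (23 + 9 + 20 + 1) gives (5,5) = 12.
The remaining cell in column 5 is (2,5) = 65 − 49 = 16.
Main diagonal must total 65; the given cells sum to 50, so (1,1) = 15.
Row 1: 15 + 21 + 7 + 4 + ? = 65, so (1,4) = 18.
Row 2 needs 65; the known cells sum to 63, so (2,1) = 2.
Column 1 needs 65; the known cells sum to 46, so (3,1) = 19.
Column 4 needs 65; the known cells sum to 43, so (3,4) = 22.

22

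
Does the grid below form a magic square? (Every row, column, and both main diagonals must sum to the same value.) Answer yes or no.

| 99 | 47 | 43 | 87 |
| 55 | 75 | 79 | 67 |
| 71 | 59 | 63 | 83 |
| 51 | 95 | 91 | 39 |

Row 1: 99 + 47 + 43 + 87 = 276.
Row 2: 55 + 75 + 79 + 67 = 276.
Row 3: 71 + 59 + 63 + 83 = 276.
Row 4: 51 + 95 + 91 + 39 = 276.
Column 1: 99 + 55 + 71 + 51 = 276.
Column 2: 47 + 75 + 59 + 95 = 276.
Column 3: 43 + 79 + 63 + 91 = 276.
Column 4: 87 + 67 + 83 + 39 = 276.
Main diagonal: 99 + 75 + 63 + 39 = 276.
Anti-diagonal: 87 + 79 + 59 + 51 = 276.
All lines sum to 276.

Yes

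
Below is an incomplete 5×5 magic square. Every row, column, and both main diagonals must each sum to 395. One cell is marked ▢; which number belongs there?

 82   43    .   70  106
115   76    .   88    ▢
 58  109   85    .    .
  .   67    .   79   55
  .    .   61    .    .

From row 1, 395 − (82 + 43 + 70 + 106) gives (1,3) = 94.
Column 2: 43 + 76 + 109 + 67 + ? = 395, so (5,2) = 100.
From main diagonal, 395 − (82 + 76 + 85 + 79) gives (5,5) = 73.
Anti-diagonal must total 395; the given cells sum to 346, so (5,1) = 49.
Row 5 needs 395; the known cells sum to 283, so (5,4) = 112.
Column 1 needs 395; the known cells sum to 304, so (4,1) = 91.
Column 4 must total 395; the given cells sum to 349, so (3,4) = 46.
Row 3: 58 + 109 + 85 + 46 + ? = 395, so (3,5) = 97.
Using row 4: 91 + 67 + 79 + 55 + ? → (4,3) = 395 − 292 = 103.
Using column 3: 94 + 85 + 103 + 61 + ? → (2,3) = 395 − 343 = 52.
Column 5 needs 395; the known cells sum to 331, so (2,5) = 64.

64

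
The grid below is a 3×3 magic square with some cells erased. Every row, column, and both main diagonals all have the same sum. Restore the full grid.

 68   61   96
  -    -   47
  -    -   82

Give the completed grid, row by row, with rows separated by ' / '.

68 61 96 / 103 75 47 / 54 89 82

Column 3 is already complete: 96 + 47 + 82 = 225, so that is the magic constant.
The remaining cell in main diagonal is (2,2) = 225 − 150 = 75.
The remaining cell in anti-diagonal is (3,1) = 225 − 171 = 54.
Row 2: 75 + 47 + ? = 225, so (2,1) = 103.
Row 3: 54 + 82 + ? = 225, so (3,2) = 89.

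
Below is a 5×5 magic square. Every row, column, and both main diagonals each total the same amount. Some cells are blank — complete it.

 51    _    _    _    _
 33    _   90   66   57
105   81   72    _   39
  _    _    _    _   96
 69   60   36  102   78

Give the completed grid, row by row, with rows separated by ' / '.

Row 5 is already complete: 69 + 60 + 36 + 102 + 78 = 345, so that is the magic constant.
From row 2, 345 − (33 + 90 + 66 + 57) gives (2,2) = 99.
Row 3 must total 345; the given cells sum to 297, so (3,4) = 48.
From column 1, 345 − (51 + 33 + 105 + 69) gives (4,1) = 87.
Using column 5: 57 + 39 + 96 + 78 + ? → (1,5) = 345 − 270 = 75.
Using main diagonal: 51 + 99 + 72 + 78 + ? → (4,4) = 345 − 300 = 45.
Anti-diagonal must total 345; the given cells sum to 282, so (4,2) = 63.
Using row 4: 87 + 63 + 45 + 96 + ? → (4,3) = 345 − 291 = 54.
Column 2 needs 345; the known cells sum to 303, so (1,2) = 42.
From column 3, 345 − (90 + 72 + 54 + 36) gives (1,3) = 93.
Using column 4: 66 + 48 + 45 + 102 + ? → (1,4) = 345 − 261 = 84.

51 42 93 84 75 / 33 99 90 66 57 / 105 81 72 48 39 / 87 63 54 45 96 / 69 60 36 102 78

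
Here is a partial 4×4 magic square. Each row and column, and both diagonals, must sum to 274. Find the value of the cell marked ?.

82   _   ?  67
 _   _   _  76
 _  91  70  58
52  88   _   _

Using row 3: 91 + 70 + 58 + ? → (3,1) = 274 − 219 = 55.
Using column 1: 82 + 55 + 52 + ? → (2,1) = 274 − 189 = 85.
Column 4 needs 274; the known cells sum to 201, so (4,4) = 73.
The remaining cell in main diagonal is (2,2) = 274 − 225 = 49.
Anti-diagonal needs 274; the known cells sum to 210, so (2,3) = 64.
Row 4 needs 274; the known cells sum to 213, so (4,3) = 61.
Column 2 must total 274; the given cells sum to 228, so (1,2) = 46.
Column 3 must total 274; the given cells sum to 195, so (1,3) = 79.

79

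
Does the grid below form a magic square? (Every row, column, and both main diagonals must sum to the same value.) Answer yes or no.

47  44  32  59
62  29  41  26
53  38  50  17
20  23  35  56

Row 1: 47 + 44 + 32 + 59 = 182.
Row 2: 62 + 29 + 41 + 26 = 158.
Row 3: 53 + 38 + 50 + 17 = 158.
Row 4: 20 + 23 + 35 + 56 = 134.
Column 1: 47 + 62 + 53 + 20 = 182.
Column 2: 44 + 29 + 38 + 23 = 134.
Column 3: 32 + 41 + 50 + 35 = 158.
Column 4: 59 + 26 + 17 + 56 = 158.
Main diagonal: 47 + 29 + 50 + 56 = 182.
Anti-diagonal: 59 + 41 + 38 + 20 = 158.

No — row 4 sums to 134 but row 3 sums to 158.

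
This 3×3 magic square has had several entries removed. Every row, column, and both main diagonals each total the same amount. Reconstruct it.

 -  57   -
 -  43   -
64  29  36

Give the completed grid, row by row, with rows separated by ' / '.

Row 3 is already complete: 64 + 29 + 36 = 129, so that is the magic constant.
Using main diagonal: 43 + 36 + ? → (1,1) = 129 − 79 = 50.
Anti-diagonal must total 129; the given cells sum to 107, so (1,3) = 22.
The remaining cell in column 1 is (2,1) = 129 − 114 = 15.
Column 3 must total 129; the given cells sum to 58, so (2,3) = 71.

50 57 22 / 15 43 71 / 64 29 36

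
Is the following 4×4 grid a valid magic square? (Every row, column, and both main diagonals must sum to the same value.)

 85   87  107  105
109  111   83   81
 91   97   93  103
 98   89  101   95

No — anti-diagonal sums to 383 but column 2 sums to 384.

Row 1: 85 + 87 + 107 + 105 = 384.
Row 2: 109 + 111 + 83 + 81 = 384.
Row 3: 91 + 97 + 93 + 103 = 384.
Row 4: 98 + 89 + 101 + 95 = 383.
Column 1: 85 + 109 + 91 + 98 = 383.
Column 2: 87 + 111 + 97 + 89 = 384.
Column 3: 107 + 83 + 93 + 101 = 384.
Column 4: 105 + 81 + 103 + 95 = 384.
Main diagonal: 85 + 111 + 93 + 95 = 384.
Anti-diagonal: 105 + 83 + 97 + 98 = 383.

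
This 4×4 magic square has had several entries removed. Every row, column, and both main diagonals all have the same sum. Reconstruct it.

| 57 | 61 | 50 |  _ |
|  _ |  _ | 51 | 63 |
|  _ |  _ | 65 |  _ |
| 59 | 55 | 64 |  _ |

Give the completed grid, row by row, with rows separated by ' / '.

Column 3 is already complete: 50 + 51 + 65 + 64 = 230, so that is the magic constant.
Row 1 must total 230; the given cells sum to 168, so (1,4) = 62.
Row 4: 59 + 55 + 64 + ? = 230, so (4,4) = 52.
The remaining cell in column 4 is (3,4) = 230 − 177 = 53.
From main diagonal, 230 − (57 + 65 + 52) gives (2,2) = 56.
Anti-diagonal must total 230; the given cells sum to 172, so (3,2) = 58.
The remaining cell in row 2 is (2,1) = 230 − 170 = 60.
From row 3, 230 − (58 + 65 + 53) gives (3,1) = 54.

57 61 50 62 / 60 56 51 63 / 54 58 65 53 / 59 55 64 52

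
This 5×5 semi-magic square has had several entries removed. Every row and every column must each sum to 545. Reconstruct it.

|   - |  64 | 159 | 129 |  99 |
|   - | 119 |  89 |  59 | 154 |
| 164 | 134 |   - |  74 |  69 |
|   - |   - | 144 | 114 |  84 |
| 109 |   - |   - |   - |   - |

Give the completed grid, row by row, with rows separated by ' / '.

94 64 159 129 99 / 124 119 89 59 154 / 164 134 104 74 69 / 54 149 144 114 84 / 109 79 49 169 139

From row 1, 545 − (64 + 159 + 129 + 99) gives (1,1) = 94.
Using row 2: 119 + 89 + 59 + 154 + ? → (2,1) = 545 − 421 = 124.
Row 3 needs 545; the known cells sum to 441, so (3,3) = 104.
The remaining cell in column 1 is (4,1) = 545 − 491 = 54.
Column 3 needs 545; the known cells sum to 496, so (5,3) = 49.
Column 4 needs 545; the known cells sum to 376, so (5,4) = 169.
Column 5: 99 + 154 + 69 + 84 + ? = 545, so (5,5) = 139.
Row 4 needs 545; the known cells sum to 396, so (4,2) = 149.
Row 5: 109 + 49 + 169 + 139 + ? = 545, so (5,2) = 79.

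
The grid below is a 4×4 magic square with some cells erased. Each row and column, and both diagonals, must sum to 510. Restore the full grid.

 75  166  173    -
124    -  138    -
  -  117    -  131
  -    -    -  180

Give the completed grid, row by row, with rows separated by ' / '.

Row 1 needs 510; the known cells sum to 414, so (1,4) = 96.
Column 4 must total 510; the given cells sum to 407, so (2,4) = 103.
Anti-diagonal: 96 + 138 + 117 + ? = 510, so (4,1) = 159.
Using row 2: 124 + 138 + 103 + ? → (2,2) = 510 − 365 = 145.
Column 1: 75 + 124 + 159 + ? = 510, so (3,1) = 152.
Column 2 must total 510; the given cells sum to 428, so (4,2) = 82.
Main diagonal must total 510; the given cells sum to 400, so (3,3) = 110.
Row 4 must total 510; the given cells sum to 421, so (4,3) = 89.

75 166 173 96 / 124 145 138 103 / 152 117 110 131 / 159 82 89 180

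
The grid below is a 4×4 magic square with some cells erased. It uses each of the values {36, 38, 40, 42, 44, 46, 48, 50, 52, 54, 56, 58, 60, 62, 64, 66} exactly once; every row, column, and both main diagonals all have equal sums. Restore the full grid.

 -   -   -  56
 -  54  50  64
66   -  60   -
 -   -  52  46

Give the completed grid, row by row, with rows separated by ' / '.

The 16 entries sum to 816, so each line sums to 816/4 = 204.
From row 2, 204 − (54 + 50 + 64) gives (2,1) = 36.
Column 3 must total 204; the given cells sum to 162, so (1,3) = 42.
Column 4 needs 204; the known cells sum to 166, so (3,4) = 38.
The remaining cell in main diagonal is (1,1) = 204 − 160 = 44.
The remaining cell in row 1 is (1,2) = 204 − 142 = 62.
Row 3 needs 204; the known cells sum to 164, so (3,2) = 40.
From column 1, 204 − (44 + 36 + 66) gives (4,1) = 58.
Column 2: 62 + 54 + 40 + ? = 204, so (4,2) = 48.

44 62 42 56 / 36 54 50 64 / 66 40 60 38 / 58 48 52 46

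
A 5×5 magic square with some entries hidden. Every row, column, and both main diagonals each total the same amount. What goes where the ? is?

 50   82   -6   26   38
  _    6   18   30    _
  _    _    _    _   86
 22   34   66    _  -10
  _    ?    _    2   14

Row 1 is complete and sums to 190; that is the magic constant.
Row 4 must total 190; the given cells sum to 112, so (4,4) = 78.
Using column 4: 26 + 30 + 78 + 2 + ? → (3,4) = 190 − 136 = 54.
Column 5 must total 190; the given cells sum to 128, so (2,5) = 62.
Using main diagonal: 50 + 6 + 78 + 14 + ? → (3,3) = 190 − 148 = 42.
Anti-diagonal: 38 + 30 + 42 + 34 + ? = 190, so (5,1) = 46.
Row 2 needs 190; the known cells sum to 116, so (2,1) = 74.
From column 1, 190 − (50 + 74 + 22 + 46) gives (3,1) = -2.
From column 3, 190 − (-6 + 18 + 42 + 66) gives (5,3) = 70.
From row 3, 190 − (-2 + 42 + 54 + 86) gives (3,2) = 10.
Row 5 needs 190; the known cells sum to 132, so (5,2) = 58.

58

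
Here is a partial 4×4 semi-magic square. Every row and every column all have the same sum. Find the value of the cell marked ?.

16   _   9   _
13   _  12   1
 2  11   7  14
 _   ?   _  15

10

Row 3 is complete and sums to 34; that is the magic constant.
Row 2 must total 34; the given cells sum to 26, so (2,2) = 8.
From column 1, 34 − (16 + 13 + 2) gives (4,1) = 3.
Column 3: 9 + 12 + 7 + ? = 34, so (4,3) = 6.
Column 4 must total 34; the given cells sum to 30, so (1,4) = 4.
Row 1: 16 + 9 + 4 + ? = 34, so (1,2) = 5.
Row 4: 3 + 6 + 15 + ? = 34, so (4,2) = 10.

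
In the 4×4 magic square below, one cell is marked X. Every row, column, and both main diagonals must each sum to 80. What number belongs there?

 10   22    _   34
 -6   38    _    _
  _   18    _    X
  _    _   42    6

The remaining cell in row 1 is (1,3) = 80 − 66 = 14.
From column 2, 80 − (22 + 38 + 18) gives (4,2) = 2.
Using main diagonal: 10 + 38 + 6 + ? → (3,3) = 80 − 54 = 26.
Row 4 must total 80; the given cells sum to 50, so (4,1) = 30.
The remaining cell in column 1 is (3,1) = 80 − 34 = 46.
The remaining cell in column 3 is (2,3) = 80 − 82 = -2.
Row 2: -6 + 38 + (-2) + ? = 80, so (2,4) = 50.
Row 3 must total 80; the given cells sum to 90, so (3,4) = -10.

-10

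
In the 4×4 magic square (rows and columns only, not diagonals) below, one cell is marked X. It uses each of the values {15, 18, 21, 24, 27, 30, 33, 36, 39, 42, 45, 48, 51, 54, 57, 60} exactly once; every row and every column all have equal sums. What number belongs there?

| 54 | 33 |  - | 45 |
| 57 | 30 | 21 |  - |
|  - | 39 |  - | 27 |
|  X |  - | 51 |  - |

The 16 entries sum to 600, so each line sums to 600/4 = 150.
From row 1, 150 − (54 + 33 + 45) gives (1,3) = 18.
From row 2, 150 − (57 + 30 + 21) gives (2,4) = 42.
From column 2, 150 − (33 + 30 + 39) gives (4,2) = 48.
From column 3, 150 − (18 + 21 + 51) gives (3,3) = 60.
Using column 4: 45 + 42 + 27 + ? → (4,4) = 150 − 114 = 36.
From row 3, 150 − (39 + 60 + 27) gives (3,1) = 24.
Row 4 needs 150; the known cells sum to 135, so (4,1) = 15.

15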